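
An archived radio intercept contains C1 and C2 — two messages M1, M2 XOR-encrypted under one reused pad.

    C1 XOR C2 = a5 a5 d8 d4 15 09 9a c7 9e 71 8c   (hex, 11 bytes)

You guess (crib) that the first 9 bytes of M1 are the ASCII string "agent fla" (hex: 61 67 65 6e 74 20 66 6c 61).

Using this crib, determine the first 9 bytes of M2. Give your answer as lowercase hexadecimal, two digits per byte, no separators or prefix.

c4c2bdba6129fcabff

Since C1 ⊕ C2 = M1 ⊕ M2, XORing with the guessed M1 bytes yields the corresponding M2 bytes: M2 = (C1 ⊕ C2) ⊕ M1.
a5 XOR 61 = c4
a5 XOR 67 = c2
d8 XOR 65 = bd
d4 XOR 6e = ba
15 XOR 74 = 61
09 XOR 20 = 29
9a XOR 66 = fc
c7 XOR 6c = ab
9e XOR 61 = ff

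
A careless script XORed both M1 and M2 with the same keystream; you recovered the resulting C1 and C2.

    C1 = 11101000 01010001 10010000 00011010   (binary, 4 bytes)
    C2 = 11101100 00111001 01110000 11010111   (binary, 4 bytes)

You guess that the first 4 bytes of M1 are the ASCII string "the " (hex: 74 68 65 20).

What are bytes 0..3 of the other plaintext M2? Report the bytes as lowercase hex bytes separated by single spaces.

First, C1 ⊕ C2 = (M1 ⊕ K) ⊕ (M2 ⊕ K) = M1 ⊕ M2, so the key drops out. Then M2 = (M1 ⊕ M2) ⊕ M1 over the first 4 bytes.
byte 0: (e8 XOR ec) XOR 74 = 04 XOR 74 = 70
byte 1: (51 XOR 39) XOR 68 = 68 XOR 68 = 00
byte 2: (90 XOR 70) XOR 65 = e0 XOR 65 = 85
byte 3: (1a XOR d7) XOR 20 = cd XOR 20 = ed

70 00 85 ed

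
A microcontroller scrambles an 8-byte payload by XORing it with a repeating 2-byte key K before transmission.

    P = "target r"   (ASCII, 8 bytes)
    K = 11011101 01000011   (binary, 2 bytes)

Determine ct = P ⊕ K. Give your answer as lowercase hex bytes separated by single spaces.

The 2-byte key repeats, so the effective keystream is dd 43 dd 43 dd 43 dd 43.
byte 0: 116 XOR 221 = 169
byte 1:  97 XOR  67 =  34
byte 2: 114 XOR 221 = 175
byte 3: 103 XOR  67 =  36
byte 4: 101 XOR 221 = 184
byte 5: 116 XOR  67 =  55
byte 6:  32 XOR 221 = 253
byte 7: 114 XOR  67 =  49

a9 22 af 24 b8 37 fd 31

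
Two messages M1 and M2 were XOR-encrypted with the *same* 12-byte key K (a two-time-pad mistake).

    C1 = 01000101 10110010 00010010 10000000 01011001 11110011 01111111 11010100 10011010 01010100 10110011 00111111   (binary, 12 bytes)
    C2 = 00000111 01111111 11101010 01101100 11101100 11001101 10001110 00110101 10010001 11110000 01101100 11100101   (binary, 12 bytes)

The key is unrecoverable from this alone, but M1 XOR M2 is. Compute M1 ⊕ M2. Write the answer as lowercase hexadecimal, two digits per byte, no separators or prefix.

42cdf8ecb53ef1e10ba4dfda

C1 ⊕ C2 = (M1 ⊕ K) ⊕ (M2 ⊕ K) = M1 ⊕ M2 — the shared key cancels under XOR.
byte 0: 45 xor 07 = 42
byte 1: b2 xor 7f = cd
byte 2: 12 xor ea = f8
byte 3: 80 xor 6c = ec
byte 4: 59 xor ec = b5
byte 5: f3 xor cd = 3e
byte 6: 7f xor 8e = f1
byte 7: d4 xor 35 = e1
byte 8: 9a xor 91 = 0b
byte 9: 54 xor f0 = a4
byte 10: b3 xor 6c = df
byte 11: 3f xor e5 = da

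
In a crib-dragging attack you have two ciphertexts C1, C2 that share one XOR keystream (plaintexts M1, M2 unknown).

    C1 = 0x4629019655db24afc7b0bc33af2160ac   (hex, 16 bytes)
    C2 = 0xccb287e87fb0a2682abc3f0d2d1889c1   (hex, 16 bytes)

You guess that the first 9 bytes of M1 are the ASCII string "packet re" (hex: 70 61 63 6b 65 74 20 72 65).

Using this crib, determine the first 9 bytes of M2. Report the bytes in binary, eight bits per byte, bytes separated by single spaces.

First, C1 ⊕ C2 = (M1 ⊕ K) ⊕ (M2 ⊕ K) = M1 ⊕ M2, so the key drops out. Then M2 = (M1 ⊕ M2) ⊕ M1 over the first 9 bytes.
byte 0: (46 xor cc) xor 70 = 8a xor 70 = fa
byte 1: (29 xor b2) xor 61 = 9b xor 61 = fa
byte 2: (01 xor 87) xor 63 = 86 xor 63 = e5
byte 3: (96 xor e8) xor 6b = 7e xor 6b = 15
byte 4: (55 xor 7f) xor 65 = 2a xor 65 = 4f
byte 5: (db xor b0) xor 74 = 6b xor 74 = 1f
byte 6: (24 xor a2) xor 20 = 86 xor 20 = a6
byte 7: (af xor 68) xor 72 = c7 xor 72 = b5
byte 8: (c7 xor 2a) xor 65 = ed xor 65 = 88

11111010 11111010 11100101 00010101 01001111 00011111 10100110 10110101 10001000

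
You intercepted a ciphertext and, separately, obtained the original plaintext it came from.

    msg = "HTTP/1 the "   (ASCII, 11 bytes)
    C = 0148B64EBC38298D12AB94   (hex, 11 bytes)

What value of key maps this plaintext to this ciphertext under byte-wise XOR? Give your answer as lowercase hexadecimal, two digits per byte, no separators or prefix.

Since C = msg ⊕ key, XORing both sides with msg gives key = msg ⊕ C.
byte 0: 48 XOR 01 = 49
byte 1: 54 XOR 48 = 1c
byte 2: 54 XOR b6 = e2
byte 3: 50 XOR 4e = 1e
byte 4: 2f XOR bc = 93
byte 5: 31 XOR 38 = 09
byte 6: 20 XOR 29 = 09
byte 7: 74 XOR 8d = f9
byte 8: 68 XOR 12 = 7a
byte 9: 65 XOR ab = ce
byte 10: 20 XOR 94 = b4

491ce21e930909f97aceb4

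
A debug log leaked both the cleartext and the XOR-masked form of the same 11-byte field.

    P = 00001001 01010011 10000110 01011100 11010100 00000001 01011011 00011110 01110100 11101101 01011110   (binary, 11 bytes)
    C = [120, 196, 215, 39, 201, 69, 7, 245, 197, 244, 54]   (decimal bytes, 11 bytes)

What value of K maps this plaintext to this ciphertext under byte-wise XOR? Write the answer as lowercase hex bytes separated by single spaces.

Since C = P ⊕ K, XORing both sides with P gives K = P ⊕ C.
00001001 xor 01111000 = 01110001
01010011 xor 11000100 = 10010111
10000110 xor 11010111 = 01010001
01011100 xor 00100111 = 01111011
11010100 xor 11001001 = 00011101
00000001 xor 01000101 = 01000100
01011011 xor 00000111 = 01011100
00011110 xor 11110101 = 11101011
01110100 xor 11000101 = 10110001
11101101 xor 11110100 = 00011001
01011110 xor 00110110 = 01101000

71 97 51 7b 1d 44 5c eb b1 19 68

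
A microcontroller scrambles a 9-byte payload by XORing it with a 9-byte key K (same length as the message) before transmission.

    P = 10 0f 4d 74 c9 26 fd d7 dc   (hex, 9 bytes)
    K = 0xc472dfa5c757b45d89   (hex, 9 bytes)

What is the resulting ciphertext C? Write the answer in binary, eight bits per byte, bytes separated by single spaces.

11010100 01111101 10010010 11010001 00001110 01110001 01001001 10001010 01010101

byte 0: 10 xor c4 = d4
byte 1: 0f xor 72 = 7d
byte 2: 4d xor df = 92
byte 3: 74 xor a5 = d1
byte 4: c9 xor c7 = 0e
byte 5: 26 xor 57 = 71
byte 6: fd xor b4 = 49
byte 7: d7 xor 5d = 8a
byte 8: dc xor 89 = 55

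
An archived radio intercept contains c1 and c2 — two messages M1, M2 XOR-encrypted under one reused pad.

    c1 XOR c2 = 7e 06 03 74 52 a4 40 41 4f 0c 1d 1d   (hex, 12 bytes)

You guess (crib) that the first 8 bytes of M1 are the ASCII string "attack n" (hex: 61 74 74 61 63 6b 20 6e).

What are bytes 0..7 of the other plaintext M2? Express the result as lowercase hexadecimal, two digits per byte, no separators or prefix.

Since c1 ⊕ c2 = M1 ⊕ M2, XORing with the guessed M1 bytes yields the corresponding M2 bytes: M2 = (c1 ⊕ c2) ⊕ M1.
7e ⊕ 61 = 1f
06 ⊕ 74 = 72
03 ⊕ 74 = 77
74 ⊕ 61 = 15
52 ⊕ 63 = 31
a4 ⊕ 6b = cf
40 ⊕ 20 = 60
41 ⊕ 6e = 2f

1f72771531cf602f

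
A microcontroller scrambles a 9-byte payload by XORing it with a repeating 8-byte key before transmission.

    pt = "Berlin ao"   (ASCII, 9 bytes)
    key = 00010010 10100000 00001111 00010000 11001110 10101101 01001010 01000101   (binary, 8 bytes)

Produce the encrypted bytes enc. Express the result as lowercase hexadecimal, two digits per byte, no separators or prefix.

The 8-byte key repeats, so the effective keystream is 12 a0 0f 10 ce ad 4a 45 12.
byte 0: 01000010 ^ 00010010 = 01010000
byte 1: 01100101 ^ 10100000 = 11000101
byte 2: 01110010 ^ 00001111 = 01111101
byte 3: 01101100 ^ 00010000 = 01111100
byte 4: 01101001 ^ 11001110 = 10100111
byte 5: 01101110 ^ 10101101 = 11000011
byte 6: 00100000 ^ 01001010 = 01101010
byte 7: 01100001 ^ 01000101 = 00100100
byte 8: 01101111 ^ 00010010 = 01111101

50c57d7ca7c36a247d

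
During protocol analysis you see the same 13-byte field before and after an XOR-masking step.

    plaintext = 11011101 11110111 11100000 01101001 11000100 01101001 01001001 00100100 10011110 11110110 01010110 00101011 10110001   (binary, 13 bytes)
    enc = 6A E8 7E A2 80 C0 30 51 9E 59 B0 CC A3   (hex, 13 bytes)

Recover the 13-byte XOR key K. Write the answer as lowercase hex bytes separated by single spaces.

b7 1f 9e cb 44 a9 79 75 00 af e6 e7 12

Since enc = plaintext ⊕ K, XORing both sides with plaintext gives K = plaintext ⊕ enc.
dd xor 6a = b7
f7 xor e8 = 1f
e0 xor 7e = 9e
69 xor a2 = cb
c4 xor 80 = 44
69 xor c0 = a9
49 xor 30 = 79
24 xor 51 = 75
9e xor 9e = 00
f6 xor 59 = af
56 xor b0 = e6
2b xor cc = e7
b1 xor a3 = 12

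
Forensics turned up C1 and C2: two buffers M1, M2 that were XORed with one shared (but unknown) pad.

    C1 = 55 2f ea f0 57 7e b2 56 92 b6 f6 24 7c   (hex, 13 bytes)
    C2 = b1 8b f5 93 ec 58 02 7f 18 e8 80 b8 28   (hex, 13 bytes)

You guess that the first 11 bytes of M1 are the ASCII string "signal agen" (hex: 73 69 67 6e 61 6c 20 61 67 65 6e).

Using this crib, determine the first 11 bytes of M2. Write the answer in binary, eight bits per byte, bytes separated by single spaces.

10010111 11001101 01111000 00001101 11011010 01001010 10010000 01001000 11101101 00111011 00011000

First, C1 ⊕ C2 = (M1 ⊕ K) ⊕ (M2 ⊕ K) = M1 ⊕ M2, so the key drops out. Then M2 = (M1 ⊕ M2) ⊕ M1 over the first 11 bytes.
byte 0: (55 xor b1) xor 73 = e4 xor 73 = 97
byte 1: (2f xor 8b) xor 69 = a4 xor 69 = cd
byte 2: (ea xor f5) xor 67 = 1f xor 67 = 78
byte 3: (f0 xor 93) xor 6e = 63 xor 6e = 0d
byte 4: (57 xor ec) xor 61 = bb xor 61 = da
byte 5: (7e xor 58) xor 6c = 26 xor 6c = 4a
byte 6: (b2 xor 02) xor 20 = b0 xor 20 = 90
byte 7: (56 xor 7f) xor 61 = 29 xor 61 = 48
byte 8: (92 xor 18) xor 67 = 8a xor 67 = ed
byte 9: (b6 xor e8) xor 65 = 5e xor 65 = 3b
byte 10: (f6 xor 80) xor 6e = 76 xor 6e = 18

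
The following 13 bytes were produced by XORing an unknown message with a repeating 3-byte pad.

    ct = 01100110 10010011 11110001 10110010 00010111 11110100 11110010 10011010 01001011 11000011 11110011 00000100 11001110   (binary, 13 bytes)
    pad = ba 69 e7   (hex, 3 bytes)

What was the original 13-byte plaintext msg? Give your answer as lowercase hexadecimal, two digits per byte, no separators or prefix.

dcfa16087e1348f3ac799ae374

The 3-byte key repeats, so the effective keystream is ba 69 e7 ba 69 e7 ba 69 e7 ba 69 e7 ba.
byte 0: 66 XOR ba = dc
byte 1: 93 XOR 69 = fa
byte 2: f1 XOR e7 = 16
byte 3: b2 XOR ba = 08
byte 4: 17 XOR 69 = 7e
byte 5: f4 XOR e7 = 13
byte 6: f2 XOR ba = 48
byte 7: 9a XOR 69 = f3
byte 8: 4b XOR e7 = ac
byte 9: c3 XOR ba = 79
byte 10: f3 XOR 69 = 9a
byte 11: 04 XOR e7 = e3
byte 12: ce XOR ba = 74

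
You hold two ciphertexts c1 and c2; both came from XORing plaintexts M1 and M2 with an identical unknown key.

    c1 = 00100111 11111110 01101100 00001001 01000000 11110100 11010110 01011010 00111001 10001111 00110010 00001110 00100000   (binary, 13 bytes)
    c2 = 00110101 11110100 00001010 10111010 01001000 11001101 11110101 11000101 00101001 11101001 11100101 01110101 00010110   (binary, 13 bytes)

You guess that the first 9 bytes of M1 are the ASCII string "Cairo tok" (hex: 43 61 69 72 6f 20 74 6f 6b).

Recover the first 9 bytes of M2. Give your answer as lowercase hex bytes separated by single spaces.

51 6b 0f c1 67 19 57 f0 7b

First, c1 ⊕ c2 = (M1 ⊕ K) ⊕ (M2 ⊕ K) = M1 ⊕ M2, so the key drops out. Then M2 = (M1 ⊕ M2) ⊕ M1 over the first 9 bytes.
byte 0: (27 ⊕ 35) ⊕ 43 = 12 ⊕ 43 = 51
byte 1: (fe ⊕ f4) ⊕ 61 = 0a ⊕ 61 = 6b
byte 2: (6c ⊕ 0a) ⊕ 69 = 66 ⊕ 69 = 0f
byte 3: (09 ⊕ ba) ⊕ 72 = b3 ⊕ 72 = c1
byte 4: (40 ⊕ 48) ⊕ 6f = 08 ⊕ 6f = 67
byte 5: (f4 ⊕ cd) ⊕ 20 = 39 ⊕ 20 = 19
byte 6: (d6 ⊕ f5) ⊕ 74 = 23 ⊕ 74 = 57
byte 7: (5a ⊕ c5) ⊕ 6f = 9f ⊕ 6f = f0
byte 8: (39 ⊕ 29) ⊕ 6b = 10 ⊕ 6b = 7b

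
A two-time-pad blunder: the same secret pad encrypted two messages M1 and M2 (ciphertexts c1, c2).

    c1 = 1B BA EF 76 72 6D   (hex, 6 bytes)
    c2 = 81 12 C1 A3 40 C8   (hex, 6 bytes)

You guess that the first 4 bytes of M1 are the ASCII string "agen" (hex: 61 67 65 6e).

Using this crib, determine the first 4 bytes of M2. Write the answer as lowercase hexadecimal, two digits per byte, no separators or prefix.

fbcf4bbb

First, c1 ⊕ c2 = (M1 ⊕ K) ⊕ (M2 ⊕ K) = M1 ⊕ M2, so the key drops out. Then M2 = (M1 ⊕ M2) ⊕ M1 over the first 4 bytes.
byte 0: (1b xor 81) xor 61 = 9a xor 61 = fb
byte 1: (ba xor 12) xor 67 = a8 xor 67 = cf
byte 2: (ef xor c1) xor 65 = 2e xor 65 = 4b
byte 3: (76 xor a3) xor 6e = d5 xor 6e = bb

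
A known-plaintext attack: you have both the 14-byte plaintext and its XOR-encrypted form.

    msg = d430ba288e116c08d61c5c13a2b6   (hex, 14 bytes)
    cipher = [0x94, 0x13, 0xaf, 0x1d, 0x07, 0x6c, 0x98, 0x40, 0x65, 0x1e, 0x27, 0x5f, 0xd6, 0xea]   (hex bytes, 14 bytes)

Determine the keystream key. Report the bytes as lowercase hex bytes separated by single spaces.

40 23 15 35 89 7d f4 48 b3 02 7b 4c 74 5c

Since cipher = msg ⊕ key, XORing both sides with msg gives key = msg ⊕ cipher.
d4 ⊕ 94 = 40
30 ⊕ 13 = 23
ba ⊕ af = 15
28 ⊕ 1d = 35
8e ⊕ 07 = 89
11 ⊕ 6c = 7d
6c ⊕ 98 = f4
08 ⊕ 40 = 48
d6 ⊕ 65 = b3
1c ⊕ 1e = 02
5c ⊕ 27 = 7b
13 ⊕ 5f = 4c
a2 ⊕ d6 = 74
b6 ⊕ ea = 5c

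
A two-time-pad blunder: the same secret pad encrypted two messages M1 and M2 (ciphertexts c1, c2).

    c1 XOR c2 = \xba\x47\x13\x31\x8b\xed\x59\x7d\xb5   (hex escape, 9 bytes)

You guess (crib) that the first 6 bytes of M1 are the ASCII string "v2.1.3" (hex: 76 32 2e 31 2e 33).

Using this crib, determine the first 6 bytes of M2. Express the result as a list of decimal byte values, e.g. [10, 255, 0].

[204, 117, 61, 0, 165, 222]

Since c1 ⊕ c2 = M1 ⊕ M2, XORing with the guessed M1 bytes yields the corresponding M2 bytes: M2 = (c1 ⊕ c2) ⊕ M1.
byte 0: ba XOR 76 = cc
byte 1: 47 XOR 32 = 75
byte 2: 13 XOR 2e = 3d
byte 3: 31 XOR 31 = 00
byte 4: 8b XOR 2e = a5
byte 5: ed XOR 33 = de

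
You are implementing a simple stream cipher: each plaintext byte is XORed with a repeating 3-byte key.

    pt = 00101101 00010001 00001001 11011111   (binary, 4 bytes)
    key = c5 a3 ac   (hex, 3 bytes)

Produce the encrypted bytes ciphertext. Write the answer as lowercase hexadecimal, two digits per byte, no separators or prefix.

e8b2a51a

The 3-byte key repeats, so the effective keystream is c5 a3 ac c5.
byte 0: 2d xor c5 = e8
byte 1: 11 xor a3 = b2
byte 2: 09 xor ac = a5
byte 3: df xor c5 = 1a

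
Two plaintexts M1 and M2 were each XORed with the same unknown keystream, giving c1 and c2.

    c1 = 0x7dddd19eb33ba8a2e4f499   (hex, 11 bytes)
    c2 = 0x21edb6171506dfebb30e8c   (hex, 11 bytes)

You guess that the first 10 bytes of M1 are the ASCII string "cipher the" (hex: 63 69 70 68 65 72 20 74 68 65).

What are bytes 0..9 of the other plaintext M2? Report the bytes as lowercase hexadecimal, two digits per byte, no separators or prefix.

First, c1 ⊕ c2 = (M1 ⊕ K) ⊕ (M2 ⊕ K) = M1 ⊕ M2, so the key drops out. Then M2 = (M1 ⊕ M2) ⊕ M1 over the first 10 bytes.
byte 0: (7d ⊕ 21) ⊕ 63 = 5c ⊕ 63 = 3f
byte 1: (dd ⊕ ed) ⊕ 69 = 30 ⊕ 69 = 59
byte 2: (d1 ⊕ b6) ⊕ 70 = 67 ⊕ 70 = 17
byte 3: (9e ⊕ 17) ⊕ 68 = 89 ⊕ 68 = e1
byte 4: (b3 ⊕ 15) ⊕ 65 = a6 ⊕ 65 = c3
byte 5: (3b ⊕ 06) ⊕ 72 = 3d ⊕ 72 = 4f
byte 6: (a8 ⊕ df) ⊕ 20 = 77 ⊕ 20 = 57
byte 7: (a2 ⊕ eb) ⊕ 74 = 49 ⊕ 74 = 3d
byte 8: (e4 ⊕ b3) ⊕ 68 = 57 ⊕ 68 = 3f
byte 9: (f4 ⊕ 0e) ⊕ 65 = fa ⊕ 65 = 9f

3f5917e1c34f573d3f9f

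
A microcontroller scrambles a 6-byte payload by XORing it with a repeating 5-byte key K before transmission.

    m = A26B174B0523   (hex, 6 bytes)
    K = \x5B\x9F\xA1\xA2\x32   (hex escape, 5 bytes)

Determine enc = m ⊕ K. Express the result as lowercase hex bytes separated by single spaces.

f9 f4 b6 e9 37 78

The 5-byte key repeats, so the effective keystream is 5b 9f a1 a2 32 5b.
byte 0: 10100010 XOR 01011011 = 11111001
byte 1: 01101011 XOR 10011111 = 11110100
byte 2: 00010111 XOR 10100001 = 10110110
byte 3: 01001011 XOR 10100010 = 11101001
byte 4: 00000101 XOR 00110010 = 00110111
byte 5: 00100011 XOR 01011011 = 01111000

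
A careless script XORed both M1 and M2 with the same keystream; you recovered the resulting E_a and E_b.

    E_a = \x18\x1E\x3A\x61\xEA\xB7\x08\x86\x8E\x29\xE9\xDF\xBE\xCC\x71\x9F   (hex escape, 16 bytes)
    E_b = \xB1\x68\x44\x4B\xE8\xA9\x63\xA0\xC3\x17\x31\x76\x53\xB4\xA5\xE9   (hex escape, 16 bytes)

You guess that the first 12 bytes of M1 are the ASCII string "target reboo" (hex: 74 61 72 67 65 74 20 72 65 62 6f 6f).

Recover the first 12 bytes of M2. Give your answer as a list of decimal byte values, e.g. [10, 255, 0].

[221, 23, 12, 77, 103, 106, 75, 84, 40, 92, 183, 198]

First, E_a ⊕ E_b = (M1 ⊕ K) ⊕ (M2 ⊕ K) = M1 ⊕ M2, so the key drops out. Then M2 = (M1 ⊕ M2) ⊕ M1 over the first 12 bytes.
byte 0: (18 ⊕ b1) ⊕ 74 = a9 ⊕ 74 = dd
byte 1: (1e ⊕ 68) ⊕ 61 = 76 ⊕ 61 = 17
byte 2: (3a ⊕ 44) ⊕ 72 = 7e ⊕ 72 = 0c
byte 3: (61 ⊕ 4b) ⊕ 67 = 2a ⊕ 67 = 4d
byte 4: (ea ⊕ e8) ⊕ 65 = 02 ⊕ 65 = 67
byte 5: (b7 ⊕ a9) ⊕ 74 = 1e ⊕ 74 = 6a
byte 6: (08 ⊕ 63) ⊕ 20 = 6b ⊕ 20 = 4b
byte 7: (86 ⊕ a0) ⊕ 72 = 26 ⊕ 72 = 54
byte 8: (8e ⊕ c3) ⊕ 65 = 4d ⊕ 65 = 28
byte 9: (29 ⊕ 17) ⊕ 62 = 3e ⊕ 62 = 5c
byte 10: (e9 ⊕ 31) ⊕ 6f = d8 ⊕ 6f = b7
byte 11: (df ⊕ 76) ⊕ 6f = a9 ⊕ 6f = c6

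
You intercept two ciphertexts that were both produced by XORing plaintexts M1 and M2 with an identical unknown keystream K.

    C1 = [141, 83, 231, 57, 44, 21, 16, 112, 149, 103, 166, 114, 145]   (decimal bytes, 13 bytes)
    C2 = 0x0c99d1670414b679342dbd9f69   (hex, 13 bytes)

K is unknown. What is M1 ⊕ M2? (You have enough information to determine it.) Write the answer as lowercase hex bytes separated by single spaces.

C1 ⊕ C2 = (M1 ⊕ K) ⊕ (M2 ⊕ K) = M1 ⊕ M2 — the shared key cancels under XOR.
141 ^  12 = 129
 83 ^ 153 = 202
231 ^ 209 =  54
 57 ^ 103 =  94
 44 ^   4 =  40
 21 ^  20 =   1
 16 ^ 182 = 166
112 ^ 121 =   9
149 ^  52 = 161
103 ^  45 =  74
166 ^ 189 =  27
114 ^ 159 = 237
145 ^ 105 = 248

81 ca 36 5e 28 01 a6 09 a1 4a 1b ed f8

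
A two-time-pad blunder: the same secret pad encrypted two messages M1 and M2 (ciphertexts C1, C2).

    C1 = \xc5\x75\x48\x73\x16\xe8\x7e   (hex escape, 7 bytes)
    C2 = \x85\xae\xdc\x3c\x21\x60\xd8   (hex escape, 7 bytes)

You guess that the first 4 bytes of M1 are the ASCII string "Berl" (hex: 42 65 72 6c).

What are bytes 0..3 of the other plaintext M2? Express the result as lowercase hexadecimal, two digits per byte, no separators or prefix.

First, C1 ⊕ C2 = (M1 ⊕ K) ⊕ (M2 ⊕ K) = M1 ⊕ M2, so the key drops out. Then M2 = (M1 ⊕ M2) ⊕ M1 over the first 4 bytes.
byte 0: (c5 ⊕ 85) ⊕ 42 = 40 ⊕ 42 = 02
byte 1: (75 ⊕ ae) ⊕ 65 = db ⊕ 65 = be
byte 2: (48 ⊕ dc) ⊕ 72 = 94 ⊕ 72 = e6
byte 3: (73 ⊕ 3c) ⊕ 6c = 4f ⊕ 6c = 23

02bee623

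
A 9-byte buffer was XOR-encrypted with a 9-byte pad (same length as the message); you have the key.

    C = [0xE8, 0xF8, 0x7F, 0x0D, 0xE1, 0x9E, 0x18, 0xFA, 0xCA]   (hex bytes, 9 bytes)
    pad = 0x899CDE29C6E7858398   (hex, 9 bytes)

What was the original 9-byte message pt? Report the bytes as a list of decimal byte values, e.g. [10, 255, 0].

[97, 100, 161, 36, 39, 121, 157, 121, 82]

e8 xor 89 = 61
f8 xor 9c = 64
7f xor de = a1
0d xor 29 = 24
e1 xor c6 = 27
9e xor e7 = 79
18 xor 85 = 9d
fa xor 83 = 79
ca xor 98 = 52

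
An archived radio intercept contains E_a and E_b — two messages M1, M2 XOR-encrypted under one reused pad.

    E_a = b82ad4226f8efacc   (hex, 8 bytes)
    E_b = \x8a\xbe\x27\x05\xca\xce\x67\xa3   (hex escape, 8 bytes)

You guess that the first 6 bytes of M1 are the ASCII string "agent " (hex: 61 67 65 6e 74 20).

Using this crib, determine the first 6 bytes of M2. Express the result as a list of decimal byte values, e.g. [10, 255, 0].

First, E_a ⊕ E_b = (M1 ⊕ K) ⊕ (M2 ⊕ K) = M1 ⊕ M2, so the key drops out. Then M2 = (M1 ⊕ M2) ⊕ M1 over the first 6 bytes.
byte 0: (b8 ^ 8a) ^ 61 = 32 ^ 61 = 53
byte 1: (2a ^ be) ^ 67 = 94 ^ 67 = f3
byte 2: (d4 ^ 27) ^ 65 = f3 ^ 65 = 96
byte 3: (22 ^ 05) ^ 6e = 27 ^ 6e = 49
byte 4: (6f ^ ca) ^ 74 = a5 ^ 74 = d1
byte 5: (8e ^ ce) ^ 20 = 40 ^ 20 = 60

[83, 243, 150, 73, 209, 96]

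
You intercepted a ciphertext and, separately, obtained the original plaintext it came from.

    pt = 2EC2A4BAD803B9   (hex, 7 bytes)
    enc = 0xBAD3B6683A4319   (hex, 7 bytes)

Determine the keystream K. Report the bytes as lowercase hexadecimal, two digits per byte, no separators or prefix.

Since enc = pt ⊕ K, XORing both sides with pt gives K = pt ⊕ enc.
2e ^ ba = 94
c2 ^ d3 = 11
a4 ^ b6 = 12
ba ^ 68 = d2
d8 ^ 3a = e2
03 ^ 43 = 40
b9 ^ 19 = a0

941112d2e240a0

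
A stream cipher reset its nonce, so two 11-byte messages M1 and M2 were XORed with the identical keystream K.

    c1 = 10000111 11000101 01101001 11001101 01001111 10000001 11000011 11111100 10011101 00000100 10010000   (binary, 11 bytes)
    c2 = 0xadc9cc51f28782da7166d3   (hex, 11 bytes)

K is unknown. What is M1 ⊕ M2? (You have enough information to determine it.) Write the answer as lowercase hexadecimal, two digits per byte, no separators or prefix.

c1 ⊕ c2 = (M1 ⊕ K) ⊕ (M2 ⊕ K) = M1 ⊕ M2 — the shared key cancels under XOR.
87 xor ad = 2a
c5 xor c9 = 0c
69 xor cc = a5
cd xor 51 = 9c
4f xor f2 = bd
81 xor 87 = 06
c3 xor 82 = 41
fc xor da = 26
9d xor 71 = ec
04 xor 66 = 62
90 xor d3 = 43

2a0ca59cbd064126ec6243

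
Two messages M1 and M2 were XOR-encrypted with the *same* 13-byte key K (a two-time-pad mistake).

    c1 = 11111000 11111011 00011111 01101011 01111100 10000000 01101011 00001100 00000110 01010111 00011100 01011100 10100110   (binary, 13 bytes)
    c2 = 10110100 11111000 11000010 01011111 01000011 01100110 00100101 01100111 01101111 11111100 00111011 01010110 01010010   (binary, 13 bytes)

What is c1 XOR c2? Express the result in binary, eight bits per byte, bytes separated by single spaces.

01001100 00000011 11011101 00110100 00111111 11100110 01001110 01101011 01101001 10101011 00100111 00001010 11110100

c1 ⊕ c2 = (M1 ⊕ K) ⊕ (M2 ⊕ K) = M1 ⊕ M2 — the shared key cancels under XOR.
f8 ^ b4 = 4c
fb ^ f8 = 03
1f ^ c2 = dd
6b ^ 5f = 34
7c ^ 43 = 3f
80 ^ 66 = e6
6b ^ 25 = 4e
0c ^ 67 = 6b
06 ^ 6f = 69
57 ^ fc = ab
1c ^ 3b = 27
5c ^ 56 = 0a
a6 ^ 52 = f4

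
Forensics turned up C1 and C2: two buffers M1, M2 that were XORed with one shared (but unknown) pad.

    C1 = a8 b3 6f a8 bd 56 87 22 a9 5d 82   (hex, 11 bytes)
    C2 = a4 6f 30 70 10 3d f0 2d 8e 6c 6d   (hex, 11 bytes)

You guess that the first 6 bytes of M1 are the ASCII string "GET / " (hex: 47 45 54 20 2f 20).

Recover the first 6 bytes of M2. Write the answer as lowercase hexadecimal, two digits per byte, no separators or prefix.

First, C1 ⊕ C2 = (M1 ⊕ K) ⊕ (M2 ⊕ K) = M1 ⊕ M2, so the key drops out. Then M2 = (M1 ⊕ M2) ⊕ M1 over the first 6 bytes.
byte 0: (a8 ⊕ a4) ⊕ 47 = 0c ⊕ 47 = 4b
byte 1: (b3 ⊕ 6f) ⊕ 45 = dc ⊕ 45 = 99
byte 2: (6f ⊕ 30) ⊕ 54 = 5f ⊕ 54 = 0b
byte 3: (a8 ⊕ 70) ⊕ 20 = d8 ⊕ 20 = f8
byte 4: (bd ⊕ 10) ⊕ 2f = ad ⊕ 2f = 82
byte 5: (56 ⊕ 3d) ⊕ 20 = 6b ⊕ 20 = 4b

4b990bf8824b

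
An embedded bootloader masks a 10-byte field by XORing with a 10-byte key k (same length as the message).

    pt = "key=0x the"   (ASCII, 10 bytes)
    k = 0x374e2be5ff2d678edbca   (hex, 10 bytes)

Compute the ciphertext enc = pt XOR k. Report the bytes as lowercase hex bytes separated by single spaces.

5c 2b 52 d8 cf 55 47 fa b3 af

6b ⊕ 37 = 5c
65 ⊕ 4e = 2b
79 ⊕ 2b = 52
3d ⊕ e5 = d8
30 ⊕ ff = cf
78 ⊕ 2d = 55
20 ⊕ 67 = 47
74 ⊕ 8e = fa
68 ⊕ db = b3
65 ⊕ ca = af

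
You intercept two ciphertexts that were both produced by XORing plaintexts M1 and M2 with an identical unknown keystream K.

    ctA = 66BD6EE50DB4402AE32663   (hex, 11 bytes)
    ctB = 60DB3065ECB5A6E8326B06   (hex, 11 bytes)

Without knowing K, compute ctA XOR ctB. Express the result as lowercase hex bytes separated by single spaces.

ctA ⊕ ctB = (M1 ⊕ K) ⊕ (M2 ⊕ K) = M1 ⊕ M2 — the shared key cancels under XOR.
66 ⊕ 60 = 06
bd ⊕ db = 66
6e ⊕ 30 = 5e
e5 ⊕ 65 = 80
0d ⊕ ec = e1
b4 ⊕ b5 = 01
40 ⊕ a6 = e6
2a ⊕ e8 = c2
e3 ⊕ 32 = d1
26 ⊕ 6b = 4d
63 ⊕ 06 = 65

06 66 5e 80 e1 01 e6 c2 d1 4d 65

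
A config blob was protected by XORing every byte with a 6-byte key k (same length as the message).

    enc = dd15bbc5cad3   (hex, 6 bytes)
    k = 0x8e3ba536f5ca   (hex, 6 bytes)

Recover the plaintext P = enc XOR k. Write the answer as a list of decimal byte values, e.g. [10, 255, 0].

XOR is its own inverse, so applying the key byte-wise gives the result directly.
dd ⊕ 8e = 53
15 ⊕ 3b = 2e
bb ⊕ a5 = 1e
c5 ⊕ 36 = f3
ca ⊕ f5 = 3f
d3 ⊕ ca = 19

[83, 46, 30, 243, 63, 25]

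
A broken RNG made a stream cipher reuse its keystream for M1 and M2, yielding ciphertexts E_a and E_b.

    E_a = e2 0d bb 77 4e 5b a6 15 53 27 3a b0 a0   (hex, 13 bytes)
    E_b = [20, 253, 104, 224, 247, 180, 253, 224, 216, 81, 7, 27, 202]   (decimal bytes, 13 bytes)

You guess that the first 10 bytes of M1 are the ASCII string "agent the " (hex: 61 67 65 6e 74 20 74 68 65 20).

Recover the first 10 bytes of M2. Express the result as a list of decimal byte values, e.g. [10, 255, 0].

[151, 151, 182, 249, 205, 207, 47, 157, 238, 86]

First, E_a ⊕ E_b = (M1 ⊕ K) ⊕ (M2 ⊕ K) = M1 ⊕ M2, so the key drops out. Then M2 = (M1 ⊕ M2) ⊕ M1 over the first 10 bytes.
byte 0: (e2 xor 14) xor 61 = f6 xor 61 = 97
byte 1: (0d xor fd) xor 67 = f0 xor 67 = 97
byte 2: (bb xor 68) xor 65 = d3 xor 65 = b6
byte 3: (77 xor e0) xor 6e = 97 xor 6e = f9
byte 4: (4e xor f7) xor 74 = b9 xor 74 = cd
byte 5: (5b xor b4) xor 20 = ef xor 20 = cf
byte 6: (a6 xor fd) xor 74 = 5b xor 74 = 2f
byte 7: (15 xor e0) xor 68 = f5 xor 68 = 9d
byte 8: (53 xor d8) xor 65 = 8b xor 65 = ee
byte 9: (27 xor 51) xor 20 = 76 xor 20 = 56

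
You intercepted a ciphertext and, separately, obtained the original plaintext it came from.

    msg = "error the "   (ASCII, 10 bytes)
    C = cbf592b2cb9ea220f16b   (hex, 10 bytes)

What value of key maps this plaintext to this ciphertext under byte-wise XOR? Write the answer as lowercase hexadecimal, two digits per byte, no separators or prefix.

Since C = msg ⊕ key, XORing both sides with msg gives key = msg ⊕ C.
65 ⊕ cb = ae
72 ⊕ f5 = 87
72 ⊕ 92 = e0
6f ⊕ b2 = dd
72 ⊕ cb = b9
20 ⊕ 9e = be
74 ⊕ a2 = d6
68 ⊕ 20 = 48
65 ⊕ f1 = 94
20 ⊕ 6b = 4b

ae87e0ddb9bed648944b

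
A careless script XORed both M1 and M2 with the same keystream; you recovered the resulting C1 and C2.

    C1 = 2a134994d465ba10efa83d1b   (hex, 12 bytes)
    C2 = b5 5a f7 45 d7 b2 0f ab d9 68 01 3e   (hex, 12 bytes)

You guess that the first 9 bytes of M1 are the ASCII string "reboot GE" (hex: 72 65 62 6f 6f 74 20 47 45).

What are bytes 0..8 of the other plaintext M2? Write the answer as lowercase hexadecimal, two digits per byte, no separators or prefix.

ed2cdcbe6ca395fc73

First, C1 ⊕ C2 = (M1 ⊕ K) ⊕ (M2 ⊕ K) = M1 ⊕ M2, so the key drops out. Then M2 = (M1 ⊕ M2) ⊕ M1 over the first 9 bytes.
byte 0: (2a ⊕ b5) ⊕ 72 = 9f ⊕ 72 = ed
byte 1: (13 ⊕ 5a) ⊕ 65 = 49 ⊕ 65 = 2c
byte 2: (49 ⊕ f7) ⊕ 62 = be ⊕ 62 = dc
byte 3: (94 ⊕ 45) ⊕ 6f = d1 ⊕ 6f = be
byte 4: (d4 ⊕ d7) ⊕ 6f = 03 ⊕ 6f = 6c
byte 5: (65 ⊕ b2) ⊕ 74 = d7 ⊕ 74 = a3
byte 6: (ba ⊕ 0f) ⊕ 20 = b5 ⊕ 20 = 95
byte 7: (10 ⊕ ab) ⊕ 47 = bb ⊕ 47 = fc
byte 8: (ef ⊕ d9) ⊕ 45 = 36 ⊕ 45 = 73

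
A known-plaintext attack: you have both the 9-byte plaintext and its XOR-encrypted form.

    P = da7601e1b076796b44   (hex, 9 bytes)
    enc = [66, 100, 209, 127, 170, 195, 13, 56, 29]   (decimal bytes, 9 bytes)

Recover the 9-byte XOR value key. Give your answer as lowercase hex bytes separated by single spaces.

Since enc = P ⊕ key, XORing both sides with P gives key = P ⊕ enc.
byte 0: da ^ 42 = 98
byte 1: 76 ^ 64 = 12
byte 2: 01 ^ d1 = d0
byte 3: e1 ^ 7f = 9e
byte 4: b0 ^ aa = 1a
byte 5: 76 ^ c3 = b5
byte 6: 79 ^ 0d = 74
byte 7: 6b ^ 38 = 53
byte 8: 44 ^ 1d = 59

98 12 d0 9e 1a b5 74 53 59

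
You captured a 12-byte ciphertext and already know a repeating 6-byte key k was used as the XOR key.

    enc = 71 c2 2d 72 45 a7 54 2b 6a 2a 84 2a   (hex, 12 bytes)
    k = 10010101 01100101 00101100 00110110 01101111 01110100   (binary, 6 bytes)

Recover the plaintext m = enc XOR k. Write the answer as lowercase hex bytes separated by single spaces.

The 6-byte key repeats, so the effective keystream is 95 65 2c 36 6f 74 95 65 2c 36 6f 74.
byte 0: 71 ^ 95 = e4
byte 1: c2 ^ 65 = a7
byte 2: 2d ^ 2c = 01
byte 3: 72 ^ 36 = 44
byte 4: 45 ^ 6f = 2a
byte 5: a7 ^ 74 = d3
byte 6: 54 ^ 95 = c1
byte 7: 2b ^ 65 = 4e
byte 8: 6a ^ 2c = 46
byte 9: 2a ^ 36 = 1c
byte 10: 84 ^ 6f = eb
byte 11: 2a ^ 74 = 5e

e4 a7 01 44 2a d3 c1 4e 46 1c eb 5e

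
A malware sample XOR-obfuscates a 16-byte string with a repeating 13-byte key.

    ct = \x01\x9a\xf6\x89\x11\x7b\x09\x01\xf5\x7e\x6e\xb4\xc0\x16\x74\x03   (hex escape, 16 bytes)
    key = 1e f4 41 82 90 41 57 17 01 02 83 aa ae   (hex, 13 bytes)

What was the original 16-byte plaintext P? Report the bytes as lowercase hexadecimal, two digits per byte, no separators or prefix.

The 13-byte key repeats, so the effective keystream is 1e f4 41 82 90 41 57 17 01 02 83 aa ae 1e f4 41.
byte 0:   1 xor  30 =  31
byte 1: 154 xor 244 = 110
byte 2: 246 xor  65 = 183
byte 3: 137 xor 130 =  11
byte 4:  17 xor 144 = 129
byte 5: 123 xor  65 =  58
byte 6:   9 xor  87 =  94
byte 7:   1 xor  23 =  22
byte 8: 245 xor   1 = 244
byte 9: 126 xor   2 = 124
byte 10: 110 xor 131 = 237
byte 11: 180 xor 170 =  30
byte 12: 192 xor 174 = 110
byte 13:  22 xor  30 =   8
byte 14: 116 xor 244 = 128
byte 15:   3 xor  65 =  66

1f6eb70b813a5e16f47ced1e6e088042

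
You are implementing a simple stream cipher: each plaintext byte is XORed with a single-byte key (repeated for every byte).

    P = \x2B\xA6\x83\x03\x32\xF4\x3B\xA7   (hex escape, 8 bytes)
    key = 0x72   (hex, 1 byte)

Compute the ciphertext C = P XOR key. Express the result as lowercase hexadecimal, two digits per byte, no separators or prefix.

59d4f171408649d5

The 1-byte key repeats, so the effective keystream is 72 72 72 72 72 72 72 72.
byte 0:  43 xor 114 =  89
byte 1: 166 xor 114 = 212
byte 2: 131 xor 114 = 241
byte 3:   3 xor 114 = 113
byte 4:  50 xor 114 =  64
byte 5: 244 xor 114 = 134
byte 6:  59 xor 114 =  73
byte 7: 167 xor 114 = 213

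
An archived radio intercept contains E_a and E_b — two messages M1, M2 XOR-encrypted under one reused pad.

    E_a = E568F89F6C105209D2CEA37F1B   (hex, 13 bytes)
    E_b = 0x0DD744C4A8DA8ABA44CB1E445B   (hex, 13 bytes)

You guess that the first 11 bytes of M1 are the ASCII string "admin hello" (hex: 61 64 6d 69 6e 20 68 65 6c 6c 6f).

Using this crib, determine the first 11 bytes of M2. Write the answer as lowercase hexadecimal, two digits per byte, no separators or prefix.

First, E_a ⊕ E_b = (M1 ⊕ K) ⊕ (M2 ⊕ K) = M1 ⊕ M2, so the key drops out. Then M2 = (M1 ⊕ M2) ⊕ M1 over the first 11 bytes.
byte 0: (e5 xor 0d) xor 61 = e8 xor 61 = 89
byte 1: (68 xor d7) xor 64 = bf xor 64 = db
byte 2: (f8 xor 44) xor 6d = bc xor 6d = d1
byte 3: (9f xor c4) xor 69 = 5b xor 69 = 32
byte 4: (6c xor a8) xor 6e = c4 xor 6e = aa
byte 5: (10 xor da) xor 20 = ca xor 20 = ea
byte 6: (52 xor 8a) xor 68 = d8 xor 68 = b0
byte 7: (09 xor ba) xor 65 = b3 xor 65 = d6
byte 8: (d2 xor 44) xor 6c = 96 xor 6c = fa
byte 9: (ce xor cb) xor 6c = 05 xor 6c = 69
byte 10: (a3 xor 1e) xor 6f = bd xor 6f = d2

89dbd132aaeab0d6fa69d2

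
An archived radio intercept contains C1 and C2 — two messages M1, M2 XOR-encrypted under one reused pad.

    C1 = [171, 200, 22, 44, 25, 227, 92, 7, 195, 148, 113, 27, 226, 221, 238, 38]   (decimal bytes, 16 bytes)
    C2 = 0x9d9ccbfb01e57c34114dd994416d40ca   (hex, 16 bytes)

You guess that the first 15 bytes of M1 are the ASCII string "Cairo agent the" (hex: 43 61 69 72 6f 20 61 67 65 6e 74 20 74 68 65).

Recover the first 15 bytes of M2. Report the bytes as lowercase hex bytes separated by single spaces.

75 35 b4 a5 77 26 41 54 b7 b7 dc af d7 d8 cb

First, C1 ⊕ C2 = (M1 ⊕ K) ⊕ (M2 ⊕ K) = M1 ⊕ M2, so the key drops out. Then M2 = (M1 ⊕ M2) ⊕ M1 over the first 15 bytes.
byte 0: (ab xor 9d) xor 43 = 36 xor 43 = 75
byte 1: (c8 xor 9c) xor 61 = 54 xor 61 = 35
byte 2: (16 xor cb) xor 69 = dd xor 69 = b4
byte 3: (2c xor fb) xor 72 = d7 xor 72 = a5
byte 4: (19 xor 01) xor 6f = 18 xor 6f = 77
byte 5: (e3 xor e5) xor 20 = 06 xor 20 = 26
byte 6: (5c xor 7c) xor 61 = 20 xor 61 = 41
byte 7: (07 xor 34) xor 67 = 33 xor 67 = 54
byte 8: (c3 xor 11) xor 65 = d2 xor 65 = b7
byte 9: (94 xor 4d) xor 6e = d9 xor 6e = b7
byte 10: (71 xor d9) xor 74 = a8 xor 74 = dc
byte 11: (1b xor 94) xor 20 = 8f xor 20 = af
byte 12: (e2 xor 41) xor 74 = a3 xor 74 = d7
byte 13: (dd xor 6d) xor 68 = b0 xor 68 = d8
byte 14: (ee xor 40) xor 65 = ae xor 65 = cb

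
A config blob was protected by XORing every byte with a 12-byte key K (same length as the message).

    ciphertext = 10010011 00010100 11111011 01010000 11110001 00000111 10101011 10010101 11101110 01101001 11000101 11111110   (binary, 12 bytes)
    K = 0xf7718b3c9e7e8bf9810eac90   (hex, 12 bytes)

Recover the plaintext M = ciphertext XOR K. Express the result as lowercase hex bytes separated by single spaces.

64 65 70 6c 6f 79 20 6c 6f 67 69 6e

XOR is its own inverse, so applying the key byte-wise gives the result directly.
byte 0: 147 ⊕ 247 = 100
byte 1:  20 ⊕ 113 = 101
byte 2: 251 ⊕ 139 = 112
byte 3:  80 ⊕  60 = 108
byte 4: 241 ⊕ 158 = 111
byte 5:   7 ⊕ 126 = 121
byte 6: 171 ⊕ 139 =  32
byte 7: 149 ⊕ 249 = 108
byte 8: 238 ⊕ 129 = 111
byte 9: 105 ⊕  14 = 103
byte 10: 197 ⊕ 172 = 105
byte 11: 254 ⊕ 144 = 110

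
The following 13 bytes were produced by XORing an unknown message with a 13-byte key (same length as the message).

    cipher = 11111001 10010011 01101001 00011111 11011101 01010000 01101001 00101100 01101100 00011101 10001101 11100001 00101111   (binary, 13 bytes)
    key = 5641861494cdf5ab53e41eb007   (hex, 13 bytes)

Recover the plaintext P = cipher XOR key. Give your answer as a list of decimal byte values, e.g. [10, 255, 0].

byte 0: f9 ⊕ 56 = af
byte 1: 93 ⊕ 41 = d2
byte 2: 69 ⊕ 86 = ef
byte 3: 1f ⊕ 14 = 0b
byte 4: dd ⊕ 94 = 49
byte 5: 50 ⊕ cd = 9d
byte 6: 69 ⊕ f5 = 9c
byte 7: 2c ⊕ ab = 87
byte 8: 6c ⊕ 53 = 3f
byte 9: 1d ⊕ e4 = f9
byte 10: 8d ⊕ 1e = 93
byte 11: e1 ⊕ b0 = 51
byte 12: 2f ⊕ 07 = 28

[175, 210, 239, 11, 73, 157, 156, 135, 63, 249, 147, 81, 40]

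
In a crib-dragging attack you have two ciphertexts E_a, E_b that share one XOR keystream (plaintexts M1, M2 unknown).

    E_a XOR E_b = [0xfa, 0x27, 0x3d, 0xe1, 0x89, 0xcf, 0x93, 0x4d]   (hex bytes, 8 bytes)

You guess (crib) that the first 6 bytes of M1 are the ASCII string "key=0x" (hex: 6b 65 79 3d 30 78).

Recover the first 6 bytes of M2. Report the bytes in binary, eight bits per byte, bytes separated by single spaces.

10010001 01000010 01000100 11011100 10111001 10110111

Since E_a ⊕ E_b = M1 ⊕ M2, XORing with the guessed M1 bytes yields the corresponding M2 bytes: M2 = (E_a ⊕ E_b) ⊕ M1.
byte 0: 11111010 xor 01101011 = 10010001
byte 1: 00100111 xor 01100101 = 01000010
byte 2: 00111101 xor 01111001 = 01000100
byte 3: 11100001 xor 00111101 = 11011100
byte 4: 10001001 xor 00110000 = 10111001
byte 5: 11001111 xor 01111000 = 10110111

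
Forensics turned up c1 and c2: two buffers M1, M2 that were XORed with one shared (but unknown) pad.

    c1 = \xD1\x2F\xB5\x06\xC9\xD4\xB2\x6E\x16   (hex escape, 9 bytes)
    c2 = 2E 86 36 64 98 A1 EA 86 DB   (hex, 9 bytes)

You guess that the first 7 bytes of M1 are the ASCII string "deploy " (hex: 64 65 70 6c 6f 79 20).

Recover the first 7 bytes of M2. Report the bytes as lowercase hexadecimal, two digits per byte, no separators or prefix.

First, c1 ⊕ c2 = (M1 ⊕ K) ⊕ (M2 ⊕ K) = M1 ⊕ M2, so the key drops out. Then M2 = (M1 ⊕ M2) ⊕ M1 over the first 7 bytes.
byte 0: (d1 XOR 2e) XOR 64 = ff XOR 64 = 9b
byte 1: (2f XOR 86) XOR 65 = a9 XOR 65 = cc
byte 2: (b5 XOR 36) XOR 70 = 83 XOR 70 = f3
byte 3: (06 XOR 64) XOR 6c = 62 XOR 6c = 0e
byte 4: (c9 XOR 98) XOR 6f = 51 XOR 6f = 3e
byte 5: (d4 XOR a1) XOR 79 = 75 XOR 79 = 0c
byte 6: (b2 XOR ea) XOR 20 = 58 XOR 20 = 78

9bccf30e3e0c78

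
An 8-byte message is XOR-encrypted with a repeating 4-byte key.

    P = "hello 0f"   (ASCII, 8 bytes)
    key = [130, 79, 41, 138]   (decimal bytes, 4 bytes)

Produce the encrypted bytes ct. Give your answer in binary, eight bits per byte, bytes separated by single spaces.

The 4-byte key repeats, so the effective keystream is 82 4f 29 8a 82 4f 29 8a.
byte 0: 01101000 XOR 10000010 = 11101010
byte 1: 01100101 XOR 01001111 = 00101010
byte 2: 01101100 XOR 00101001 = 01000101
byte 3: 01101100 XOR 10001010 = 11100110
byte 4: 01101111 XOR 10000010 = 11101101
byte 5: 00100000 XOR 01001111 = 01101111
byte 6: 00110000 XOR 00101001 = 00011001
byte 7: 01100110 XOR 10001010 = 11101100

11101010 00101010 01000101 11100110 11101101 01101111 00011001 11101100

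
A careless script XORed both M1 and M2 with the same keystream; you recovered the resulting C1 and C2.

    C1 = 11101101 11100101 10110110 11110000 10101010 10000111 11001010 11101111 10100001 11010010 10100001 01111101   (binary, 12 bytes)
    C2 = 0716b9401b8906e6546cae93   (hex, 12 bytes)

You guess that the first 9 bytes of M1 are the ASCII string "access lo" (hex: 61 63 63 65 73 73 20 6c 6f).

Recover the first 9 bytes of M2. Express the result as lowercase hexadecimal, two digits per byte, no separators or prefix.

First, C1 ⊕ C2 = (M1 ⊕ K) ⊕ (M2 ⊕ K) = M1 ⊕ M2, so the key drops out. Then M2 = (M1 ⊕ M2) ⊕ M1 over the first 9 bytes.
byte 0: (ed ⊕ 07) ⊕ 61 = ea ⊕ 61 = 8b
byte 1: (e5 ⊕ 16) ⊕ 63 = f3 ⊕ 63 = 90
byte 2: (b6 ⊕ b9) ⊕ 63 = 0f ⊕ 63 = 6c
byte 3: (f0 ⊕ 40) ⊕ 65 = b0 ⊕ 65 = d5
byte 4: (aa ⊕ 1b) ⊕ 73 = b1 ⊕ 73 = c2
byte 5: (87 ⊕ 89) ⊕ 73 = 0e ⊕ 73 = 7d
byte 6: (ca ⊕ 06) ⊕ 20 = cc ⊕ 20 = ec
byte 7: (ef ⊕ e6) ⊕ 6c = 09 ⊕ 6c = 65
byte 8: (a1 ⊕ 54) ⊕ 6f = f5 ⊕ 6f = 9a

8b906cd5c27dec659a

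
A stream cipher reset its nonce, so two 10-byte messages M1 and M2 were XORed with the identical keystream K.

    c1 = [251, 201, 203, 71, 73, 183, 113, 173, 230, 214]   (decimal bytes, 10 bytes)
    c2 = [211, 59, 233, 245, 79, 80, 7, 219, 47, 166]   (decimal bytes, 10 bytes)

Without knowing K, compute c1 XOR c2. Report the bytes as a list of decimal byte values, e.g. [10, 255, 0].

[40, 242, 34, 178, 6, 231, 118, 118, 201, 112]

c1 ⊕ c2 = (M1 ⊕ K) ⊕ (M2 ⊕ K) = M1 ⊕ M2 — the shared key cancels under XOR.
fb ^ d3 = 28
c9 ^ 3b = f2
cb ^ e9 = 22
47 ^ f5 = b2
49 ^ 4f = 06
b7 ^ 50 = e7
71 ^ 07 = 76
ad ^ db = 76
e6 ^ 2f = c9
d6 ^ a6 = 70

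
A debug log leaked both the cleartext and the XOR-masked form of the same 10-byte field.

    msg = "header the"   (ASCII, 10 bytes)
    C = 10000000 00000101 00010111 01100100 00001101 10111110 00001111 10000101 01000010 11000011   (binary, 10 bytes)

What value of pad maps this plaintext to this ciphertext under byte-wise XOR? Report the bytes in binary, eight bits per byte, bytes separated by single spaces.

11101000 01100000 01110110 00000000 01101000 11001100 00101111 11110001 00101010 10100110

Since C = msg ⊕ pad, XORing both sides with msg gives pad = msg ⊕ C.
byte 0: 104 xor 128 = 232
byte 1: 101 xor   5 =  96
byte 2:  97 xor  23 = 118
byte 3: 100 xor 100 =   0
byte 4: 101 xor  13 = 104
byte 5: 114 xor 190 = 204
byte 6:  32 xor  15 =  47
byte 7: 116 xor 133 = 241
byte 8: 104 xor  66 =  42
byte 9: 101 xor 195 = 166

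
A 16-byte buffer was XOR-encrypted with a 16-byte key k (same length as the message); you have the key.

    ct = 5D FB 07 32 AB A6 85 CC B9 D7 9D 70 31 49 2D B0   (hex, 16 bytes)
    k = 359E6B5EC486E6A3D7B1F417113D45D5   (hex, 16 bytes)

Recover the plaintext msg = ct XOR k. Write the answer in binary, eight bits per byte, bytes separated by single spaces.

01101000 01100101 01101100 01101100 01101111 00100000 01100011 01101111 01101110 01100110 01101001 01100111 00100000 01110100 01101000 01100101

byte 0: 5d XOR 35 = 68
byte 1: fb XOR 9e = 65
byte 2: 07 XOR 6b = 6c
byte 3: 32 XOR 5e = 6c
byte 4: ab XOR c4 = 6f
byte 5: a6 XOR 86 = 20
byte 6: 85 XOR e6 = 63
byte 7: cc XOR a3 = 6f
byte 8: b9 XOR d7 = 6e
byte 9: d7 XOR b1 = 66
byte 10: 9d XOR f4 = 69
byte 11: 70 XOR 17 = 67
byte 12: 31 XOR 11 = 20
byte 13: 49 XOR 3d = 74
byte 14: 2d XOR 45 = 68
byte 15: b0 XOR d5 = 65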